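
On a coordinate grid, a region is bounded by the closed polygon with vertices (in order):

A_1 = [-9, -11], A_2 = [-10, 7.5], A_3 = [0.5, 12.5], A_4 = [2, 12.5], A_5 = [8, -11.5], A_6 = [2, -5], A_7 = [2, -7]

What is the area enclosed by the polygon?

Apply the shoelace (surveyor's) formula: 2A = Σ (x_i·y_{i+1} − x_{i+1}·y_i), indices taken mod 7.
A_1→A_2: (-9)(7.5) − (-10)(-11) = -177.5
A_2→A_3: (-10)(12.5) − (0.5)(7.5) = -128.75
A_3→A_4: (0.5)(12.5) − (2)(12.5) = -18.75
A_4→A_5: (2)(-11.5) − (8)(12.5) = -123
A_5→A_6: (8)(-5) − (2)(-11.5) = -17
A_6→A_7: (2)(-7) − (2)(-5) = -4
A_7→A_1: (2)(-11) − (-9)(-7) = -85
Σ = -554
Area = |Σ|/2 = 277.

277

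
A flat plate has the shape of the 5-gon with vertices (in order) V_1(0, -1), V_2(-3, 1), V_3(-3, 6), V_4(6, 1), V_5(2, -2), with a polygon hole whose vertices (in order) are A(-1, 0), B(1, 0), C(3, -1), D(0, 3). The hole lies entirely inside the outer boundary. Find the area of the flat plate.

Outer boundary:
Apply the shoelace formula: 2A = Σ (x_i·y_{i+1} − x_{i+1}·y_i), indices taken mod 5.
Σ = (-3) + (-15) + (-39) + (-14) + (-2) = -73
Area = |Σ|/2 = 36.5.
Hole:
Apply the shoelace formula: 2A = Σ (x_i·y_{i+1} − x_{i+1}·y_i), indices taken mod 4.
Σ = (0) + (-1) + (9) + (3) = 11
Area = |Σ|/2 = 5.5.
Net area = 36.5 − 5.5 = 31.

31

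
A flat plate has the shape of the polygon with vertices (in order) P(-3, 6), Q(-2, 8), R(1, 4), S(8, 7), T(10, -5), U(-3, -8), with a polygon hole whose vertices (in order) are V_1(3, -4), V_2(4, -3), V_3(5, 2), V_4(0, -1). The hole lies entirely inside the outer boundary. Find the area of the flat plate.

136

Outer boundary:
Apply the shoelace (surveyor's) formula: 2A = Σ (x_i·y_{i+1} − x_{i+1}·y_i), indices taken mod 6.
P→Q: (-3)(8) − (-2)(6) = -12
Q→R: (-2)(4) − (1)(8) = -16
R→S: (1)(7) − (8)(4) = -25
S→T: (8)(-5) − (10)(7) = -110
T→U: (10)(-8) − (-3)(-5) = -95
U→P: (-3)(6) − (-3)(-8) = -42
Σ = -300
Area = |Σ|/2 = 150.
Hole:
Cross-terms: 7, 23, -5, 3  ⇒  Σ = 28
Area = |Σ|/2 = 14.
Net area = 150 − 14 = 136.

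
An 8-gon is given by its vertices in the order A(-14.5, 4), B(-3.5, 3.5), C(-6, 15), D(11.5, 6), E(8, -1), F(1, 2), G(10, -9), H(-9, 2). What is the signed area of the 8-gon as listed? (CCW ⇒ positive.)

Apply the surveyor's formula: 2A = Σ (x_i·y_{i+1} − x_{i+1}·y_i), indices taken mod 8.
Σ = (-36.75) + (-31.5) + (-208.5) + (-59.5) + (17) + (-29) + (-61) + (-7) = -416.25
Signed area = Σ/2 = -208.125 (negative ⇒ clockwise traversal).

-208.125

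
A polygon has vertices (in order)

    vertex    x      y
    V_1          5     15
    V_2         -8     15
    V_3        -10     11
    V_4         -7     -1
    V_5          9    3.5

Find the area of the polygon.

Σ = (195) + (62) + (87) + (-15.5) + (117.5) = 446
Area = |Σ|/2 = 223.

223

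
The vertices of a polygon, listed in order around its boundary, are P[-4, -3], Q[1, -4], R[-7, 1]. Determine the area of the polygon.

Apply the shoelace (surveyor's) formula: 2A = Σ (x_i·y_{i+1} − x_{i+1}·y_i), indices taken mod 3.
Σ = (19) + (-27) + (25) = 17
Area = |Σ|/2 = 8.5.

8.5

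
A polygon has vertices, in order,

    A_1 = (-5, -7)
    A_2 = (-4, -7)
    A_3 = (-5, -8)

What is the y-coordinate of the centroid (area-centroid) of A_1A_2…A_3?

Apply the shoelace formula. First the cross-terms c_i = x_i·y_{i+1} − x_{i+1}·y_i:
  7, -3, -5  ⇒  2A = -1, A = -0.5.
Then Σ (y_i + y_{i+1})·c_i = 22, so ȳ = 22 / (6·(-0.5)) = -22/3.

-22/3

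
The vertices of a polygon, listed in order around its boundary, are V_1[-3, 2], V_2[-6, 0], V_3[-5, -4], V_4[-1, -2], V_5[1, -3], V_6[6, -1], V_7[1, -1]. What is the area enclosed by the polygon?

Apply the shoelace (surveyor's) formula: 2A = Σ (x_i·y_{i+1} − x_{i+1}·y_i), indices taken mod 7.
Cross-terms: 12, 24, 6, 5, 17, -5, -1  ⇒  Σ = 58
Area = |Σ|/2 = 29.

29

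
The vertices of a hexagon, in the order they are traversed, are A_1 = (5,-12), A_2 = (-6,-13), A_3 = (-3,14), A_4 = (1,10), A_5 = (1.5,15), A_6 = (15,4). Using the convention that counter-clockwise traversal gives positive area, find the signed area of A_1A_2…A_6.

Apply Gauss's area formula: 2A = Σ (x_i·y_{i+1} − x_{i+1}·y_i), indices taken mod 6.
Σ = (-137) + (-123) + (-44) + (0) + (-219) + (-200) = -723
Signed area = Σ/2 = -361.5 (negative ⇒ clockwise traversal).

-361.5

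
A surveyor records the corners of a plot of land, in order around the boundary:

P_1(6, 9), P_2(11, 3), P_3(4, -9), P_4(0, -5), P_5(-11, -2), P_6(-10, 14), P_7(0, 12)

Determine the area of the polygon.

Apply Gauss's area formula: 2A = Σ (x_i·y_{i+1} − x_{i+1}·y_i), indices taken mod 7.
Cross-terms: -81, -111, -20, -55, -174, -120, -72  ⇒  Σ = -633
Area = |Σ|/2 = 316.5.

316.5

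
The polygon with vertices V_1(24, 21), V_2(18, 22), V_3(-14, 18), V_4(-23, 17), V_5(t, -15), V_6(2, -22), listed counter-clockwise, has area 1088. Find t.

-7

The doubled signed area Σ (x_i y_{i+1} − x_{i+1} y_i) is linear in t.
With t=0 it equals 1903; the coefficient of t is -39 (from the two edges through V_5).
So -39·t + 1903 = 2·1088 = 2176 ⇒ t = -7.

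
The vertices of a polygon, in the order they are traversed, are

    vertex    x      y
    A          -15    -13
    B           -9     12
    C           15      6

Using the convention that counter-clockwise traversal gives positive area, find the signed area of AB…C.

Cross-terms: -297, -234, -105  ⇒  Σ = -636
Signed area = Σ/2 = -318 (negative ⇒ clockwise traversal).

-318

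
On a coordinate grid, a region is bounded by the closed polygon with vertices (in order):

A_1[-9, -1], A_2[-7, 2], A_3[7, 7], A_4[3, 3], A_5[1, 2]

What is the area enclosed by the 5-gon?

Σ = (-25) + (-63) + (0) + (3) + (17) = -68
Area = |Σ|/2 = 34.

34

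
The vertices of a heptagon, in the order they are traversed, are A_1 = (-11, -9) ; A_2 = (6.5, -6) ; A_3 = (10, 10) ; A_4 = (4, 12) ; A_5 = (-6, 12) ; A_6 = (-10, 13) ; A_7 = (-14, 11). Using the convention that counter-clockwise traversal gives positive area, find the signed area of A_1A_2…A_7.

405.25

Apply the shoelace (surveyor's) formula: 2A = Σ (x_i·y_{i+1} − x_{i+1}·y_i), indices taken mod 7.
Cross-terms: 124.5, 125, 80, 120, 42, 72, 247  ⇒  Σ = 810.5
Signed area = Σ/2 = 405.25 (positive ⇒ counter-clockwise traversal).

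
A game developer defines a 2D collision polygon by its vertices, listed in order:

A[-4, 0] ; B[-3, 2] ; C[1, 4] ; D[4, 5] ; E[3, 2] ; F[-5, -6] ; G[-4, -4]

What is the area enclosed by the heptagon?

34

Apply the shoelace (surveyor's) formula: 2A = Σ (x_i·y_{i+1} − x_{i+1}·y_i), indices taken mod 7.
A→B: (-4)(2) − (-3)(0) = -8
B→C: (-3)(4) − (1)(2) = -14
C→D: (1)(5) − (4)(4) = -11
D→E: (4)(2) − (3)(5) = -7
E→F: (3)(-6) − (-5)(2) = -8
F→G: (-5)(-4) − (-4)(-6) = -4
G→A: (-4)(0) − (-4)(-4) = -16
Σ = -68
Area = |Σ|/2 = 34.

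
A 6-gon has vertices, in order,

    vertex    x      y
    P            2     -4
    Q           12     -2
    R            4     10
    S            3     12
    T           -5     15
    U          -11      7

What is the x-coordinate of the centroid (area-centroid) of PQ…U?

Apply Gauss's area formula. First the cross-terms c_i = x_i·y_{i+1} − x_{i+1}·y_i:
  44, 128, 18, 105, 130, 30  ⇒  2A = 455, A = 227.5.
Then Σ (x_i + x_{i+1})·c_i = 230, so x̄ = 230 / (6·227.5) = 46/273.

46/273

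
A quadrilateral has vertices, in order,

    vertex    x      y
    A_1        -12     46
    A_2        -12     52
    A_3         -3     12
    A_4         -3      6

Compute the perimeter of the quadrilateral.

94

|A_1A_2| = √((0)² + (6)²) = √36 = 6
|A_2A_3| = √((9)² + (-40)²) = √1681 = 41
|A_3A_4| = √((0)² + (-6)²) = √36 = 6
|A_4A_1| = √((-9)² + (40)²) = √1681 = 41
Perimeter = 6 + 41 + 6 + 41 = 94.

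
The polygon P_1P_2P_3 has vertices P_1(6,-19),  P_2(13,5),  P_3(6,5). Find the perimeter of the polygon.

|P_1P_2| = √((7)² + (24)²) = √625 = 25
|P_2P_3| = √((-7)² + (0)²) = √49 = 7
|P_3P_1| = √((0)² + (-24)²) = √576 = 24
Perimeter = 25 + 7 + 24 = 56.

56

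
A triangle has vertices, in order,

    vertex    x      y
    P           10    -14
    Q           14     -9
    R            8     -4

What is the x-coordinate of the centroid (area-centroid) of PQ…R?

32/3

Apply the shoelace formula. First the cross-terms c_i = x_i·y_{i+1} − x_{i+1}·y_i:
  106, 16, -72  ⇒  2A = 50, A = 25.
Then Σ (x_i + x_{i+1})·c_i = 1600, so x̄ = 1600 / (6·25) = 32/3.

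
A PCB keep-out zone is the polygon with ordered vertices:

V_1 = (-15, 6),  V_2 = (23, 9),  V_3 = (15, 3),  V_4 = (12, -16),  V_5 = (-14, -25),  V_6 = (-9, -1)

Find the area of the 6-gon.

Apply the surveyor's formula: 2A = Σ (x_i·y_{i+1} − x_{i+1}·y_i), indices taken mod 6.
Σ = (-273) + (-66) + (-276) + (-524) + (-211) + (-69) = -1419
Area = |Σ|/2 = 709.5.

709.5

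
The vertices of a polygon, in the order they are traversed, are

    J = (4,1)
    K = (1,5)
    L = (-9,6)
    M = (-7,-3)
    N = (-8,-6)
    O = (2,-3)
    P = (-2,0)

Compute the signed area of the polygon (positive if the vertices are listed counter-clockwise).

Apply the shoelace formula: 2A = Σ (x_i·y_{i+1} − x_{i+1}·y_i), indices taken mod 7.
Σ = (19) + (51) + (69) + (18) + (36) + (-6) + (-2) = 185
Signed area = Σ/2 = 92.5 (positive ⇒ counter-clockwise traversal).

92.5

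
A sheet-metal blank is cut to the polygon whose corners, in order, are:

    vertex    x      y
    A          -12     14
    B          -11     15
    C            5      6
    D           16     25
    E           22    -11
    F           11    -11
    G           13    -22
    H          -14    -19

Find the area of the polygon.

A→B: (-12)(15) − (-11)(14) = -26
B→C: (-11)(6) − (5)(15) = -141
C→D: (5)(25) − (16)(6) = 29
D→E: (16)(-11) − (22)(25) = -726
E→F: (22)(-11) − (11)(-11) = -121
F→G: (11)(-22) − (13)(-11) = -99
G→H: (13)(-19) − (-14)(-22) = -555
H→A: (-14)(14) − (-12)(-19) = -424
Σ = -2063
Area = |Σ|/2 = 1031.5.

1031.5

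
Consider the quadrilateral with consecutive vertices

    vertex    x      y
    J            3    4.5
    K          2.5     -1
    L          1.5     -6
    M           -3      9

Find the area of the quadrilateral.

Apply the shoelace formula: 2A = Σ (x_i·y_{i+1} − x_{i+1}·y_i), indices taken mod 4.
Σ = (-14.25) + (-13.5) + (-4.5) + (-40.5) = -72.75
Area = |Σ|/2 = 36.375.

36.375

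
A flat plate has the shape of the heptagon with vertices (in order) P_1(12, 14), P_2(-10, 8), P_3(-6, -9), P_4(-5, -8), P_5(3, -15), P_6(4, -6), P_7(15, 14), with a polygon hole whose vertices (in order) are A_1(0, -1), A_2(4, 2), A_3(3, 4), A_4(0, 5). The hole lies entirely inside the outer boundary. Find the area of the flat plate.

Outer boundary:
Cross-terms: 236, 138, 3, 99, 42, 146, 42  ⇒  Σ = 706
Area = |Σ|/2 = 353.
Hole:
Apply the shoelace formula: 2A = Σ (x_i·y_{i+1} − x_{i+1}·y_i), indices taken mod 4.
Σ = (4) + (10) + (15) + (0) = 29
Area = |Σ|/2 = 14.5.
Net area = 353 − 14.5 = 338.5.

338.5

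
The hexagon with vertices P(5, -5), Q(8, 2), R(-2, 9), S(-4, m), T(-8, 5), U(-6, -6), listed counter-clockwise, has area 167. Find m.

9

The doubled signed area Σ (x_i y_{i+1} − x_{i+1} y_i) is linear in m.
With m=0 it equals 280; the coefficient of m is 6 (from the two edges through S).
So 6·m + 280 = 2·167 = 334 ⇒ m = 9.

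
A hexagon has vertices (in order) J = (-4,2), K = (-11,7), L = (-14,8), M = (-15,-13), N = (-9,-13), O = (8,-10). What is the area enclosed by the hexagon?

Apply the shoelace formula: 2A = Σ (x_i·y_{i+1} − x_{i+1}·y_i), indices taken mod 6.
Σ = (-6) + (10) + (302) + (78) + (194) + (-24) = 554
Area = |Σ|/2 = 277.

277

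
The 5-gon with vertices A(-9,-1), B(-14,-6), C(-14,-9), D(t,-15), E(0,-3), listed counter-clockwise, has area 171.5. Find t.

13

The doubled signed area Σ (x_i y_{i+1} − x_{i+1} y_i) is linear in t.
With t=0 it equals 265; the coefficient of t is 6 (from the two edges through D).
So 6·t + 265 = 2·171.5 = 343 ⇒ t = 13.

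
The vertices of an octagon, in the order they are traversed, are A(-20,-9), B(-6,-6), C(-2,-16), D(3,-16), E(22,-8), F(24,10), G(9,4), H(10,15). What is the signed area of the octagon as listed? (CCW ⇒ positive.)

640.5

Apply the shoelace formula: 2A = Σ (x_i·y_{i+1} − x_{i+1}·y_i), indices taken mod 8.
A→B: (-20)(-6) − (-6)(-9) = 66
B→C: (-6)(-16) − (-2)(-6) = 84
C→D: (-2)(-16) − (3)(-16) = 80
D→E: (3)(-8) − (22)(-16) = 328
E→F: (22)(10) − (24)(-8) = 412
F→G: (24)(4) − (9)(10) = 6
G→H: (9)(15) − (10)(4) = 95
H→A: (10)(-9) − (-20)(15) = 210
Σ = 1281
Signed area = Σ/2 = 640.5 (positive ⇒ counter-clockwise traversal).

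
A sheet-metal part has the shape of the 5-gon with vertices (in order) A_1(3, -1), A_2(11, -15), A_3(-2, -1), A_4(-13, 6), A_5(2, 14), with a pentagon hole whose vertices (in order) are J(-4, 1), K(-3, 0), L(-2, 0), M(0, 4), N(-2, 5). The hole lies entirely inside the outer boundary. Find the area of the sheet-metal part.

158.5

Outer boundary:
Σ = (-34) + (-41) + (-25) + (-194) + (-44) = -338
Area = |Σ|/2 = 169.
Hole:
Apply the shoelace (surveyor's) formula: 2A = Σ (x_i·y_{i+1} − x_{i+1}·y_i), indices taken mod 5.
Cross-terms: 3, 0, -8, 8, 18  ⇒  Σ = 21
Area = |Σ|/2 = 10.5.
Net area = 169 − 10.5 = 158.5.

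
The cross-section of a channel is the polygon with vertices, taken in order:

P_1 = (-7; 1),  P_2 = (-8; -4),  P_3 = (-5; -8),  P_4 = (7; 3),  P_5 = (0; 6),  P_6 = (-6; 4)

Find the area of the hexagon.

Apply the shoelace (surveyor's) formula: 2A = Σ (x_i·y_{i+1} − x_{i+1}·y_i), indices taken mod 6.
Σ = (36) + (44) + (41) + (42) + (36) + (22) = 221
Area = |Σ|/2 = 110.5.

110.5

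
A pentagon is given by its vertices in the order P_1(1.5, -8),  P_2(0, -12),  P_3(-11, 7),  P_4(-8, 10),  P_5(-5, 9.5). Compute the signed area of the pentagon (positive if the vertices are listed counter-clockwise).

Cross-terms: -18, -132, -54, -26, 25.75  ⇒  Σ = -204.25
Signed area = Σ/2 = -102.125 (negative ⇒ clockwise traversal).

-102.125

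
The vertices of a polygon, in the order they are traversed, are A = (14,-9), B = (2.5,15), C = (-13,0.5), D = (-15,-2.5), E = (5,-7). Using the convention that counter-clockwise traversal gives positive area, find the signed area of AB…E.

319.625

Cross-terms: 232.5, 196.25, 40, 117.5, 53  ⇒  Σ = 639.25
Signed area = Σ/2 = 319.625 (positive ⇒ counter-clockwise traversal).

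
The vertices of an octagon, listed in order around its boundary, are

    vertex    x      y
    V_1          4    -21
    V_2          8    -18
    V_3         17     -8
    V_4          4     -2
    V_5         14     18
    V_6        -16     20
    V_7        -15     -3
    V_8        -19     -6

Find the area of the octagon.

904

Cross-terms: 96, 242, -2, 100, 568, 348, 33, 423  ⇒  Σ = 1808
Area = |Σ|/2 = 904.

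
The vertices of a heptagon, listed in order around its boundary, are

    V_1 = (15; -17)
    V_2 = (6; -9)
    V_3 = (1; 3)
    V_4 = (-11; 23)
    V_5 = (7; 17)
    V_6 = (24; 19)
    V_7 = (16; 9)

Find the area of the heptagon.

534

V_1→V_2: (15)(-9) − (6)(-17) = -33
V_2→V_3: (6)(3) − (1)(-9) = 27
V_3→V_4: (1)(23) − (-11)(3) = 56
V_4→V_5: (-11)(17) − (7)(23) = -348
V_5→V_6: (7)(19) − (24)(17) = -275
V_6→V_7: (24)(9) − (16)(19) = -88
V_7→V_1: (16)(-17) − (15)(9) = -407
Σ = -1068
Area = |Σ|/2 = 534.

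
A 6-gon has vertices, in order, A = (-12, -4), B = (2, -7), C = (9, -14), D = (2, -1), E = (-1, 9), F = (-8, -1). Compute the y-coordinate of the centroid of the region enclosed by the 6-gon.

-353/192

Apply the shoelace formula. First the cross-terms c_i = x_i·y_{i+1} − x_{i+1}·y_i:
  92, 35, 19, 17, 73, 20  ⇒  2A = 256, A = 128.
Then Σ (y_i + y_{i+1})·c_i = -1412, so ȳ = -1412 / (6·128) = -353/192.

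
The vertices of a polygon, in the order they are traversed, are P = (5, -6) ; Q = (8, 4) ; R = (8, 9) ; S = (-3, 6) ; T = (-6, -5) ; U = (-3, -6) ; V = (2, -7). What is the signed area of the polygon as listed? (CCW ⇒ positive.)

Apply the surveyor's formula: 2A = Σ (x_i·y_{i+1} − x_{i+1}·y_i), indices taken mod 7.
Σ = (68) + (40) + (75) + (51) + (21) + (33) + (23) = 311
Signed area = Σ/2 = 155.5 (positive ⇒ counter-clockwise traversal).

155.5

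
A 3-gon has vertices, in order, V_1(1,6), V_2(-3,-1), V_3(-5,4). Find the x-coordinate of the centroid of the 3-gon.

Apply the shoelace (surveyor's) formula. First the cross-terms c_i = x_i·y_{i+1} − x_{i+1}·y_i:
  17, -17, -34  ⇒  2A = -34, A = -17.
Then Σ (x_i + x_{i+1})·c_i = 238, so x̄ = 238 / (6·(-17)) = -7/3.

-7/3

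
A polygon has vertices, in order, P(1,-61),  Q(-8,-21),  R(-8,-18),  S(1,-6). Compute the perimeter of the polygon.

|PQ| = √((-9)² + (40)²) = √1681 = 41
|QR| = √((0)² + (3)²) = √9 = 3
|RS| = √((9)² + (12)²) = √225 = 15
|SP| = √((0)² + (-55)²) = √3025 = 55
Perimeter = 41 + 3 + 15 + 55 = 114.

114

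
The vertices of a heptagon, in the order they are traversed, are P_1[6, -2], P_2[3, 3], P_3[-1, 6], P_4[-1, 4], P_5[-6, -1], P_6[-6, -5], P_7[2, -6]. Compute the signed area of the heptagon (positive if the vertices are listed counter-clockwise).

87

Σ = (24) + (21) + (2) + (25) + (24) + (46) + (32) = 174
Signed area = Σ/2 = 87 (positive ⇒ counter-clockwise traversal).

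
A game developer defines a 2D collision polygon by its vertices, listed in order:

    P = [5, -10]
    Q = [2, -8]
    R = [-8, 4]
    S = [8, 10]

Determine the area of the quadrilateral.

159

Apply Gauss's area formula: 2A = Σ (x_i·y_{i+1} − x_{i+1}·y_i), indices taken mod 4.
Σ = (-20) + (-56) + (-112) + (-130) = -318
Area = |Σ|/2 = 159.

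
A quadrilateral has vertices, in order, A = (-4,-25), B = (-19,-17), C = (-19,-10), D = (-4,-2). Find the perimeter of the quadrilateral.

|AB| = √((-15)² + (8)²) = √289 = 17
|BC| = √((0)² + (7)²) = √49 = 7
|CD| = √((15)² + (8)²) = √289 = 17
|DA| = √((0)² + (-23)²) = √529 = 23
Perimeter = 17 + 7 + 17 + 23 = 64.

64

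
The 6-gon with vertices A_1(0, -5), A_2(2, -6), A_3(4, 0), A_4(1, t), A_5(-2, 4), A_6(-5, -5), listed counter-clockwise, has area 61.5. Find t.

5

The doubled signed area Σ (x_i y_{i+1} − x_{i+1} y_i) is linear in t.
With t=0 it equals 93; the coefficient of t is 6 (from the two edges through A_4).
So 6·t + 93 = 2·61.5 = 123 ⇒ t = 5.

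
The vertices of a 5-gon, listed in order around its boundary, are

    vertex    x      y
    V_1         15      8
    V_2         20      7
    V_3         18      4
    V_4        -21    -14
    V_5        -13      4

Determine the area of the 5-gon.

Apply Gauss's area formula: 2A = Σ (x_i·y_{i+1} − x_{i+1}·y_i), indices taken mod 5.
Σ = (-55) + (-46) + (-168) + (-266) + (-164) = -699
Area = |Σ|/2 = 349.5.

349.5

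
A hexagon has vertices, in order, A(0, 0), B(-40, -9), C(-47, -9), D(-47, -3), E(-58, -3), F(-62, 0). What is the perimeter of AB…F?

|AB| = √((-40)² + (-9)²) = √1681 = 41
|BC| = √((-7)² + (0)²) = √49 = 7
|CD| = √((0)² + (6)²) = √36 = 6
|DE| = √((-11)² + (0)²) = √121 = 11
|EF| = √((-4)² + (3)²) = √25 = 5
|FA| = √((62)² + (0)²) = √3844 = 62
Perimeter = 41 + 7 + 6 + 11 + 5 + 62 = 132.

132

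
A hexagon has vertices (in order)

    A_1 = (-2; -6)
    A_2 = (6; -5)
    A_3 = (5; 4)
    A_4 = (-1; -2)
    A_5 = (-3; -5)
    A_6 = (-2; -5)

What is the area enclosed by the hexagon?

Apply the shoelace (surveyor's) formula: 2A = Σ (x_i·y_{i+1} − x_{i+1}·y_i), indices taken mod 6.
Cross-terms: 46, 49, -6, -1, 5, 2  ⇒  Σ = 95
Area = |Σ|/2 = 47.5.

47.5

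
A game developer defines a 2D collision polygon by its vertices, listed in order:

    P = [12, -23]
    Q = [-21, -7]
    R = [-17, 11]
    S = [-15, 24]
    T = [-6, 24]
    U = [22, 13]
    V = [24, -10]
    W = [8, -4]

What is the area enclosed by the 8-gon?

1333

Apply the surveyor's formula: 2A = Σ (x_i·y_{i+1} − x_{i+1}·y_i), indices taken mod 8.
Σ = (-567) + (-350) + (-243) + (-216) + (-606) + (-532) + (-16) + (-136) = -2666
Area = |Σ|/2 = 1333.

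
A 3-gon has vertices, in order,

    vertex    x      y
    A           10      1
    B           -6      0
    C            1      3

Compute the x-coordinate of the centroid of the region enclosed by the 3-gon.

Apply Gauss's area formula. First the cross-terms c_i = x_i·y_{i+1} − x_{i+1}·y_i:
  6, -18, -29  ⇒  2A = -41, A = -20.5.
Then Σ (x_i + x_{i+1})·c_i = -205, so x̄ = -205 / (6·(-20.5)) = 5/3.

5/3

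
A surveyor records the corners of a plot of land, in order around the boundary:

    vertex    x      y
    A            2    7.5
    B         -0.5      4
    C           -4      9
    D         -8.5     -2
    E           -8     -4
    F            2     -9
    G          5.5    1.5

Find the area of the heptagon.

148.25

Apply the shoelace formula: 2A = Σ (x_i·y_{i+1} − x_{i+1}·y_i), indices taken mod 7.
Cross-terms: 11.75, 11.5, 84.5, 18, 80, 52.5, 38.25  ⇒  Σ = 296.5
Area = |Σ|/2 = 148.25.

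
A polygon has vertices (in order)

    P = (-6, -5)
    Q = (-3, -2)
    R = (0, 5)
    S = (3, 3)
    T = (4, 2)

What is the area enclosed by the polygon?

23.5

Apply Gauss's area formula: 2A = Σ (x_i·y_{i+1} − x_{i+1}·y_i), indices taken mod 5.
Σ = (-3) + (-15) + (-15) + (-6) + (-8) = -47
Area = |Σ|/2 = 23.5.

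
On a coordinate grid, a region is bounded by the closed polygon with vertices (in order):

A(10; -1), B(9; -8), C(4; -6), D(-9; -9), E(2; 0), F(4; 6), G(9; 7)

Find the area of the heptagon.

129

Apply the shoelace (surveyor's) formula: 2A = Σ (x_i·y_{i+1} − x_{i+1}·y_i), indices taken mod 7.
Σ = (-71) + (-22) + (-90) + (18) + (12) + (-26) + (-79) = -258
Area = |Σ|/2 = 129.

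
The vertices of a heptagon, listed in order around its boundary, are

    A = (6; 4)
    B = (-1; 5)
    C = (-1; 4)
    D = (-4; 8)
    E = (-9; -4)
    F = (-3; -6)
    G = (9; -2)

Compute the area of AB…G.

140.5

Cross-terms: 34, 1, 8, 88, 42, 60, 48  ⇒  Σ = 281
Area = |Σ|/2 = 140.5.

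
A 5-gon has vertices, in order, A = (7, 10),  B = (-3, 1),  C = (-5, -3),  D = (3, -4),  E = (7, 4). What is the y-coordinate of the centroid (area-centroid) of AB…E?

382/243

Apply the surveyor's formula. First the cross-terms c_i = x_i·y_{i+1} − x_{i+1}·y_i:
  37, 14, 29, 40, 42  ⇒  2A = 162, A = 81.
Then Σ (y_i + y_{i+1})·c_i = 764, so ȳ = 764 / (6·81) = 382/243.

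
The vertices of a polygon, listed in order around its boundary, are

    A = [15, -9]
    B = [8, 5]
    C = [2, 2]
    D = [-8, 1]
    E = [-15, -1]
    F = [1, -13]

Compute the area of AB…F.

288

Apply Gauss's area formula: 2A = Σ (x_i·y_{i+1} − x_{i+1}·y_i), indices taken mod 6.
Σ = (147) + (6) + (18) + (23) + (196) + (186) = 576
Area = |Σ|/2 = 288.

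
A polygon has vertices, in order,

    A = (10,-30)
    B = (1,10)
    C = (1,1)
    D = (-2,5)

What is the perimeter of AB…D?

|AB| = √((-9)² + (40)²) = √1681 = 41
|BC| = √((0)² + (-9)²) = √81 = 9
|CD| = √((-3)² + (4)²) = √25 = 5
|DA| = √((12)² + (-35)²) = √1369 = 37
Perimeter = 41 + 9 + 5 + 37 = 92.

92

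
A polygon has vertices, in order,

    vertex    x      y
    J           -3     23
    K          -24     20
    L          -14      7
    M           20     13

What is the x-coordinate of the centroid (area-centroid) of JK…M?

Apply the shoelace (surveyor's) formula. First the cross-terms c_i = x_i·y_{i+1} − x_{i+1}·y_i:
  492, 112, -322, 499  ⇒  2A = 781, A = 390.5.
Then Σ (x_i + x_{i+1})·c_i = -10989, so x̄ = -10989 / (6·390.5) = -333/71.

-333/71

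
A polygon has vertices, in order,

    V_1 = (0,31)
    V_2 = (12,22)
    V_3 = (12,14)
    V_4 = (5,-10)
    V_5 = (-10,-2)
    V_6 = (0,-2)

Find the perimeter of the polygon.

108

|V_1V_2| = √((12)² + (-9)²) = √225 = 15
|V_2V_3| = √((0)² + (-8)²) = √64 = 8
|V_3V_4| = √((-7)² + (-24)²) = √625 = 25
|V_4V_5| = √((-15)² + (8)²) = √289 = 17
|V_5V_6| = √((10)² + (0)²) = √100 = 10
|V_6V_1| = √((0)² + (33)²) = √1089 = 33
Perimeter = 15 + 8 + 25 + 17 + 10 + 33 = 108.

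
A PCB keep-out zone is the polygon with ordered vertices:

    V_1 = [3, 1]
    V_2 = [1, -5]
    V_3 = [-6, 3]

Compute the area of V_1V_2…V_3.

Apply the surveyor's formula: 2A = Σ (x_i·y_{i+1} − x_{i+1}·y_i), indices taken mod 3.
Σ = (-16) + (-27) + (-15) = -58
Area = |Σ|/2 = 29.

29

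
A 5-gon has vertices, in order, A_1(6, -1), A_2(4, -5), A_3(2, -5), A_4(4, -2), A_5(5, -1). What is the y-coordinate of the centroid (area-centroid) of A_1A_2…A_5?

Apply Gauss's area formula. First the cross-terms c_i = x_i·y_{i+1} − x_{i+1}·y_i:
  -26, -10, 16, 6, 1  ⇒  2A = -13, A = -6.5.
Then Σ (y_i + y_{i+1})·c_i = 124, so ȳ = 124 / (6·(-6.5)) = -124/39.

-124/39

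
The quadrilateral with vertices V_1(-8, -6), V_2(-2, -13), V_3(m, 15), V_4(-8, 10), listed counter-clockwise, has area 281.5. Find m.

11

The doubled signed area Σ (x_i y_{i+1} − x_{i+1} y_i) is linear in m.
With m=0 it equals 310; the coefficient of m is 23 (from the two edges through V_3).
So 23·m + 310 = 2·281.5 = 563 ⇒ m = 11.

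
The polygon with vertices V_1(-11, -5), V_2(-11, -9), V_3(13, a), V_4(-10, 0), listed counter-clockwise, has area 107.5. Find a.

The doubled signed area Σ (x_i y_{i+1} − x_{i+1} y_i) is linear in a.
With a=0 it equals 211; the coefficient of a is -1 (from the two edges through V_3).
So -1·a + 211 = 2·107.5 = 215 ⇒ a = -4.

-4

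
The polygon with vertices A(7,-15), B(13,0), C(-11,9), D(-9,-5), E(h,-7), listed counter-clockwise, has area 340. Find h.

-12

Write out the shoelace sum; only the two edges meeting at E involve h:
2·Area = [((-9)·(-7) − h·(-5)) + (h·(-15) − 7·(-7))] + 448
       = -10·h + 560 = 680
⇒ h = -12.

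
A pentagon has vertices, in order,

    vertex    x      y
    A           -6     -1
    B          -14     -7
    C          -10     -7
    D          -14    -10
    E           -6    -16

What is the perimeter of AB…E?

44

|AB| = √((-8)² + (-6)²) = √100 = 10
|BC| = √((4)² + (0)²) = √16 = 4
|CD| = √((-4)² + (-3)²) = √25 = 5
|DE| = √((8)² + (-6)²) = √100 = 10
|EA| = √((0)² + (15)²) = √225 = 15
Perimeter = 10 + 4 + 5 + 10 + 15 = 44.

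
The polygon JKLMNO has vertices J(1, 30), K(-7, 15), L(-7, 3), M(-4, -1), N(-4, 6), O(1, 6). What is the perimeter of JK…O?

|JK| = √((-8)² + (-15)²) = √289 = 17
|KL| = √((0)² + (-12)²) = √144 = 12
|LM| = √((3)² + (-4)²) = √25 = 5
|MN| = √((0)² + (7)²) = √49 = 7
|NO| = √((5)² + (0)²) = √25 = 5
|OJ| = √((0)² + (24)²) = √576 = 24
Perimeter = 17 + 12 + 5 + 7 + 5 + 24 = 70.

70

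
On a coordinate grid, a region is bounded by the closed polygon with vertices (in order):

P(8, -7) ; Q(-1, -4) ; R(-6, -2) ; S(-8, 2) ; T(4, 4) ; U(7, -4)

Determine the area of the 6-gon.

Apply Gauss's area formula: 2A = Σ (x_i·y_{i+1} − x_{i+1}·y_i), indices taken mod 6.
Cross-terms: -39, -22, -28, -40, -44, -17  ⇒  Σ = -190
Area = |Σ|/2 = 95.

95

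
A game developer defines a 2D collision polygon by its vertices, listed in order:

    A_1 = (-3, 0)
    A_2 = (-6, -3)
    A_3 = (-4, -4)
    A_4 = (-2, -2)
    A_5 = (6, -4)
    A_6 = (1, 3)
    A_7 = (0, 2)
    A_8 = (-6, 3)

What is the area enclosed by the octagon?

Σ = (9) + (12) + (0) + (20) + (22) + (2) + (12) + (9) = 86
Area = |Σ|/2 = 43.

43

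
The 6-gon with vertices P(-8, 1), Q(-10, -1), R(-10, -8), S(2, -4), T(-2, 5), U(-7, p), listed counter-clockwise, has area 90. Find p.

1

Write out the shoelace sum; only the two edges meeting at U involve p:
2·Area = [((-2)·p − (-7)·5) + ((-7)·1 − (-8)·p)] + 146
       = 6·p + 174 = 180
⇒ p = 1.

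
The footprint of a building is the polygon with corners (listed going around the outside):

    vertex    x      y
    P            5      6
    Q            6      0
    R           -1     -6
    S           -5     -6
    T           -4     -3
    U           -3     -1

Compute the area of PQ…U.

61.5

Apply the shoelace (surveyor's) formula: 2A = Σ (x_i·y_{i+1} − x_{i+1}·y_i), indices taken mod 6.
P→Q: (5)(0) − (6)(6) = -36
Q→R: (6)(-6) − (-1)(0) = -36
R→S: (-1)(-6) − (-5)(-6) = -24
S→T: (-5)(-3) − (-4)(-6) = -9
T→U: (-4)(-1) − (-3)(-3) = -5
U→P: (-3)(6) − (5)(-1) = -13
Σ = -123
Area = |Σ|/2 = 61.5.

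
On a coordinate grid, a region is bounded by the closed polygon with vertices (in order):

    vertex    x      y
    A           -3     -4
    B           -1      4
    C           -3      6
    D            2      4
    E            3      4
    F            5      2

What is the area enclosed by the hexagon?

Apply the shoelace (surveyor's) formula: 2A = Σ (x_i·y_{i+1} − x_{i+1}·y_i), indices taken mod 6.
Σ = (-16) + (6) + (-24) + (-4) + (-14) + (-14) = -66
Area = |Σ|/2 = 33.

33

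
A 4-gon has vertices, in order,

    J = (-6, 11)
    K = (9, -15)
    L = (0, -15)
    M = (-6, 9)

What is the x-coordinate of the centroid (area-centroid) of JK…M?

Apply the surveyor's formula. First the cross-terms c_i = x_i·y_{i+1} − x_{i+1}·y_i:
  -9, -135, -90, -12  ⇒  2A = -246, A = -123.
Then Σ (x_i + x_{i+1})·c_i = -558, so x̄ = -558 / (6·(-123)) = 31/41.

31/41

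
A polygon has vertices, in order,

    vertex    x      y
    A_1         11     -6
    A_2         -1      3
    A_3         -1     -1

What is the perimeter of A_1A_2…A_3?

32

|A_1A_2| = √((-12)² + (9)²) = √225 = 15
|A_2A_3| = √((0)² + (-4)²) = √16 = 4
|A_3A_1| = √((12)² + (-5)²) = √169 = 13
Perimeter = 15 + 4 + 13 = 32.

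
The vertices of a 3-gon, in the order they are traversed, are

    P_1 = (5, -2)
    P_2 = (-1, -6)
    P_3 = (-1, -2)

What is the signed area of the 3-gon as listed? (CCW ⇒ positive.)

-12

Apply the shoelace (surveyor's) formula: 2A = Σ (x_i·y_{i+1} − x_{i+1}·y_i), indices taken mod 3.
Cross-terms: -32, -4, 12  ⇒  Σ = -24
Signed area = Σ/2 = -12 (negative ⇒ clockwise traversal).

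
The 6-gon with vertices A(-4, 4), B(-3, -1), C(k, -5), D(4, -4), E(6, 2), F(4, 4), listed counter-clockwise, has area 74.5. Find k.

Write out the shoelace sum; only the two edges meeting at C involve k:
2·Area = [((-3)·(-5) − k·(-1)) + (k·(-4) − 4·(-5))] + 96
       = -3·k + 131 = 149
⇒ k = -6.

-6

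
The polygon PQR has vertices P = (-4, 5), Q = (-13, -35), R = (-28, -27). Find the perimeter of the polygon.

|PQ| = √((-9)² + (-40)²) = √1681 = 41
|QR| = √((-15)² + (8)²) = √289 = 17
|RP| = √((24)² + (32)²) = √1600 = 40
Perimeter = 41 + 17 + 40 = 98.

98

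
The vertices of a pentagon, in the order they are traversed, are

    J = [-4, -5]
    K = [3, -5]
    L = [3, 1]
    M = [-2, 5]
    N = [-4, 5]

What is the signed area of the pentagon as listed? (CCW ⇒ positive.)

60

J→K: (-4)(-5) − (3)(-5) = 35
K→L: (3)(1) − (3)(-5) = 18
L→M: (3)(5) − (-2)(1) = 17
M→N: (-2)(5) − (-4)(5) = 10
N→J: (-4)(-5) − (-4)(5) = 40
Σ = 120
Signed area = Σ/2 = 60 (positive ⇒ counter-clockwise traversal).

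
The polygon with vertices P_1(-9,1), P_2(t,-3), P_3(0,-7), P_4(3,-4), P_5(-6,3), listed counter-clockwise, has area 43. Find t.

-4

Write out the shoelace sum; only the two edges meeting at P_2 involve t:
2·Area = [((-9)·(-3) − t·1) + (t·(-7) − 0·(-3))] + 27
       = -8·t + 54 = 86
⇒ t = -4.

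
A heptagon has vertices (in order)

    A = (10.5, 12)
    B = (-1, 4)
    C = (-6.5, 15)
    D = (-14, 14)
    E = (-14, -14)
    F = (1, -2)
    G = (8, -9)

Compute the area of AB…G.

407.75

Apply the shoelace (surveyor's) formula: 2A = Σ (x_i·y_{i+1} − x_{i+1}·y_i), indices taken mod 7.
Cross-terms: 54, 11, 119, 392, 42, 7, 190.5  ⇒  Σ = 815.5
Area = |Σ|/2 = 407.75.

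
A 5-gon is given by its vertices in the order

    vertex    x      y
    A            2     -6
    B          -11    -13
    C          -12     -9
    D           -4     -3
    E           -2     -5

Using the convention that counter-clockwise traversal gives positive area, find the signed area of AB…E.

Cross-terms: -92, -57, 0, 14, 22  ⇒  Σ = -113
Signed area = Σ/2 = -56.5 (negative ⇒ clockwise traversal).

-56.5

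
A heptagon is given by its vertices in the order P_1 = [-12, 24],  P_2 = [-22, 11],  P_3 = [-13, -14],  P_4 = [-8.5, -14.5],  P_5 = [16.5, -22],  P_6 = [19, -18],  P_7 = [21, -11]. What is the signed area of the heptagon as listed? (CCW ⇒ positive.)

Apply the surveyor's formula: 2A = Σ (x_i·y_{i+1} − x_{i+1}·y_i), indices taken mod 7.
Σ = (396) + (451) + (69.5) + (426.25) + (121) + (169) + (372) = 2004.75
Signed area = Σ/2 = 1002.375 (positive ⇒ counter-clockwise traversal).

1002.375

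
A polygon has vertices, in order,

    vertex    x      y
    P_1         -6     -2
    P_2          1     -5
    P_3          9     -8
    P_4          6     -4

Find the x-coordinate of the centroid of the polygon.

26/9

Apply Gauss's area formula. First the cross-terms c_i = x_i·y_{i+1} − x_{i+1}·y_i:
  32, 37, 12, -36  ⇒  2A = 45, A = 22.5.
Then Σ (x_i + x_{i+1})·c_i = 390, so x̄ = 390 / (6·22.5) = 26/9.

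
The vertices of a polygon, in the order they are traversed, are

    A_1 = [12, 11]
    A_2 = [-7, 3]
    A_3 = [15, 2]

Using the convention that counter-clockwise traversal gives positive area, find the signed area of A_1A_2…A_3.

97.5

Apply the surveyor's formula: 2A = Σ (x_i·y_{i+1} − x_{i+1}·y_i), indices taken mod 3.
Σ = (113) + (-59) + (141) = 195
Signed area = Σ/2 = 97.5 (positive ⇒ counter-clockwise traversal).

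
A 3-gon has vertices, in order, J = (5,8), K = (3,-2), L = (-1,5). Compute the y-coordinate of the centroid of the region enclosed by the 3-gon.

11/3

Apply the surveyor's formula. First the cross-terms c_i = x_i·y_{i+1} − x_{i+1}·y_i:
  -34, 13, -33  ⇒  2A = -54, A = -27.
Then Σ (y_i + y_{i+1})·c_i = -594, so ȳ = -594 / (6·(-27)) = 11/3.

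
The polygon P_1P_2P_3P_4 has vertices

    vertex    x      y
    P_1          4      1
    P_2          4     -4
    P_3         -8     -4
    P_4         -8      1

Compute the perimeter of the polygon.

|P_1P_2| = √((0)² + (-5)²) = √25 = 5
|P_2P_3| = √((-12)² + (0)²) = √144 = 12
|P_3P_4| = √((0)² + (5)²) = √25 = 5
|P_4P_1| = √((12)² + (0)²) = √144 = 12
Perimeter = 5 + 12 + 5 + 12 = 34.

34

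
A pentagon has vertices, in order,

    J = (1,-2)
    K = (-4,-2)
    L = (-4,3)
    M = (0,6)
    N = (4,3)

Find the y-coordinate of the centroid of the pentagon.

141/89

Apply Gauss's area formula. First the cross-terms c_i = x_i·y_{i+1} − x_{i+1}·y_i:
  -10, -20, -24, -24, -11  ⇒  2A = -89, A = -44.5.
Then Σ (y_i + y_{i+1})·c_i = -423, so ȳ = -423 / (6·(-44.5)) = 141/89.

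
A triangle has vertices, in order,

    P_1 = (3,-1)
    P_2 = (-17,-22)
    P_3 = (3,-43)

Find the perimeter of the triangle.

|P_1P_2| = √((-20)² + (-21)²) = √841 = 29
|P_2P_3| = √((20)² + (-21)²) = √841 = 29
|P_3P_1| = √((0)² + (42)²) = √1764 = 42
Perimeter = 29 + 29 + 42 = 100.

100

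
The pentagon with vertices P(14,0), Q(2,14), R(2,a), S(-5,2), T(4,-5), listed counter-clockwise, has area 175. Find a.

13

The doubled signed area Σ (x_i y_{i+1} − x_{i+1} y_i) is linear in a.
With a=0 it equals 259; the coefficient of a is 7 (from the two edges through R).
So 7·a + 259 = 2·175 = 350 ⇒ a = 13.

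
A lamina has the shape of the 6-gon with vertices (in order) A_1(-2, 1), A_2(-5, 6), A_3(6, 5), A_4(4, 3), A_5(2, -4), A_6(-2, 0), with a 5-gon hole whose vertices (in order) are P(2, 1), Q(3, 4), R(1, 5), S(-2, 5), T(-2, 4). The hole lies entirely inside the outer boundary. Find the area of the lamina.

39.5

Outer boundary:
Cross-terms: -7, -61, -2, -22, -8, -2  ⇒  Σ = -102
Area = |Σ|/2 = 51.
Hole:
Apply Gauss's area formula: 2A = Σ (x_i·y_{i+1} − x_{i+1}·y_i), indices taken mod 5.
P→Q: (2)(4) − (3)(1) = 5
Q→R: (3)(5) − (1)(4) = 11
R→S: (1)(5) − (-2)(5) = 15
S→T: (-2)(4) − (-2)(5) = 2
T→P: (-2)(1) − (2)(4) = -10
Σ = 23
Area = |Σ|/2 = 11.5.
Net area = 51 − 11.5 = 39.5.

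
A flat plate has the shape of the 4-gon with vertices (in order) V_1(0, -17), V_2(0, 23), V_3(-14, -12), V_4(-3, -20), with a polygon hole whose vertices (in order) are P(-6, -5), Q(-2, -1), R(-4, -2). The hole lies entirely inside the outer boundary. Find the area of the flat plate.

Outer boundary:
Apply the shoelace formula: 2A = Σ (x_i·y_{i+1} − x_{i+1}·y_i), indices taken mod 4.
Σ = (0) + (322) + (244) + (51) = 617
Area = |Σ|/2 = 308.5.
Hole:
Cross-terms: -4, 0, 8  ⇒  Σ = 4
Area = |Σ|/2 = 2.
Net area = 308.5 − 2 = 306.5.

306.5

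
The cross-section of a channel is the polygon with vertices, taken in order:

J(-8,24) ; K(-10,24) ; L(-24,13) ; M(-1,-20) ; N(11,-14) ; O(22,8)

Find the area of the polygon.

Σ = (48) + (446) + (493) + (234) + (396) + (592) = 2209
Area = |Σ|/2 = 1104.5.

1104.5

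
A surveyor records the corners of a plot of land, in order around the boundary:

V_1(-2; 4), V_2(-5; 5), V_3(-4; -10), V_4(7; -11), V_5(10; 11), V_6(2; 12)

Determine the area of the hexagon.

Σ = (10) + (70) + (114) + (187) + (98) + (32) = 511
Area = |Σ|/2 = 255.5.

255.5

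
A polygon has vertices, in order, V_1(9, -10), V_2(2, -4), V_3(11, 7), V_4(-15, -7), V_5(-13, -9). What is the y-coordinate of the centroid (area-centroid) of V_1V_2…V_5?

Apply the shoelace (surveyor's) formula. First the cross-terms c_i = x_i·y_{i+1} − x_{i+1}·y_i:
  -16, 58, 28, 44, 211  ⇒  2A = 325, A = 162.5.
Then Σ (y_i + y_{i+1})·c_i = -4315, so ȳ = -4315 / (6·162.5) = -863/195.

-863/195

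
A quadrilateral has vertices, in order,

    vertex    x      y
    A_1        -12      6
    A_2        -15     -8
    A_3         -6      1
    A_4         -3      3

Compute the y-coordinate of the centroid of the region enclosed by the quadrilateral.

Apply the shoelace formula. First the cross-terms c_i = x_i·y_{i+1} − x_{i+1}·y_i:
  186, -63, -15, 18  ⇒  2A = 126, A = 63.
Then Σ (y_i + y_{i+1})·c_i = 171, so ȳ = 171 / (6·63) = 19/42.

19/42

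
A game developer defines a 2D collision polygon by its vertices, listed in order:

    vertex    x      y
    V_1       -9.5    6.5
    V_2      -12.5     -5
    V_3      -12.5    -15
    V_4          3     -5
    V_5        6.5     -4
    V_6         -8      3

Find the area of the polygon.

172.875

Apply Gauss's area formula: 2A = Σ (x_i·y_{i+1} − x_{i+1}·y_i), indices taken mod 6.
Σ = (128.75) + (125) + (107.5) + (20.5) + (-12.5) + (-23.5) = 345.75
Area = |Σ|/2 = 172.875.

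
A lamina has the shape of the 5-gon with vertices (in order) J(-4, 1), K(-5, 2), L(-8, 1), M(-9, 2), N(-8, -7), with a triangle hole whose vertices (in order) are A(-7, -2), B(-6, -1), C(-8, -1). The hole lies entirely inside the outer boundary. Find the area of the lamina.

Outer boundary:
Apply the shoelace (surveyor's) formula: 2A = Σ (x_i·y_{i+1} − x_{i+1}·y_i), indices taken mod 5.
Σ = (-3) + (11) + (-7) + (79) + (-36) = 44
Area = |Σ|/2 = 22.
Hole:
Apply the surveyor's formula: 2A = Σ (x_i·y_{i+1} − x_{i+1}·y_i), indices taken mod 3.
A→B: (-7)(-1) − (-6)(-2) = -5
B→C: (-6)(-1) − (-8)(-1) = -2
C→A: (-8)(-2) − (-7)(-1) = 9
Σ = 2
Area = |Σ|/2 = 1.
Net area = 22 − 1 = 21.

21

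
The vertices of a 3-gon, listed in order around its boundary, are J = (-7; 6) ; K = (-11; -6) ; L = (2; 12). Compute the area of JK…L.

J→K: (-7)(-6) − (-11)(6) = 108
K→L: (-11)(12) − (2)(-6) = -120
L→J: (2)(6) − (-7)(12) = 96
Σ = 84
Area = |Σ|/2 = 42.

42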